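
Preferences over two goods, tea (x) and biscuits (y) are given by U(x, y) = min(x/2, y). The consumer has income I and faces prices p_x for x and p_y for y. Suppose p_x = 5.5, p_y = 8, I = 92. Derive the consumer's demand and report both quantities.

With perfect complements, no substitution: consume in ratio x:y = 2:1.
Budget: p_x·x + p_y·(1/2)·x = I, so (2·p_x + p_y)·x = 2·I.
Demand: x*(p_x,p_y,I) = 2·I/(2·p_x + p_y), y* = I/(2·p_x + p_y).
Here 2·5.5 + 8 = 19, giving x* = 9.6842 and y* = 4.8421.

x* = 9.6842, y* = 4.8421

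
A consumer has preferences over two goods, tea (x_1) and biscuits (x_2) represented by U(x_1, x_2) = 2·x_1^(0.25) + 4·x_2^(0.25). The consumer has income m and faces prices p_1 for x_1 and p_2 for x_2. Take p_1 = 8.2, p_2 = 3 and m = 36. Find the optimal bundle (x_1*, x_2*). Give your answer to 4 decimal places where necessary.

MRS = MU_x_1/MU_x_2 = (1/2)·(x_2/x_1)^(0.75). Set equal to p_1/p_2.
Hence x_2/x_1 = (2·p_1/p_2)^(1/(0.75)), i.e. raised to the 4/3 power.
Substitute x_2 = (x_2/x_1)·x_1 into the budget: x_1* = m/(p_1 + p_2·(x_2/x_1)).
Numerically x_2/x_1 = 9.630085, so x_1* = 36/(8.2 + 3·9.630085) = 0.9706 and x_2* = 9.630085·0.9706 = 9.347.

x_1* = 0.9706, x_2* = 9.347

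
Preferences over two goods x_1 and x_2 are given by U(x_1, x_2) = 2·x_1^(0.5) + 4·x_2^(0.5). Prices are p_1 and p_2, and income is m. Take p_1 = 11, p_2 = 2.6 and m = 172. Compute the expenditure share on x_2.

share on x_2 = 0.9442

MRS = MU_x_1/MU_x_2 = (1/2)·(x_2/x_1)^(0.5). Set equal to p_1/p_2.
Hence x_2/x_1 = (2·p_1/p_2)^(1/(0.5)), i.e. raised to the 2 power.
With the ratio pinned down, the budget gives x_1* = m/(p_1 + p_2·(x_2/x_1)) and x_2* = (x_2/x_1)·x_1*.
Numerically x_2/x_1 = 71.597633, so x_1* = 172/(11 + 2.6·71.597633) = 0.8724 and x_2* = 71.597633·0.8724 = 62.4629.
Expenditure on x_2: 2.6·62.4629 = 162.4034; share = 0.9442.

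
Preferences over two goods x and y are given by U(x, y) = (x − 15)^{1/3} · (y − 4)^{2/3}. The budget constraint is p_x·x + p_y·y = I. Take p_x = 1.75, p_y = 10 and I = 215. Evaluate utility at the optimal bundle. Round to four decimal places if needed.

V = 14.0716

Let x' = x−15, y' = y−4. MRS = (1/2)·y'/x' = p_x/p_y.
Substituting into the budget: x* = 15 + 1/3·(I − 15·p_x − 4·p_y)/p_x, and y* = 4 + 2/3·(…)/p_y.
Discretionary income = 215 − 15·1.75 − 4·10 = 148.75; x* = 15 + 1/3·148.75/1.75 = 43.3333; y* = 4 + 2/3·148.75/10 = 13.9167.
Utility at the optimum: U(43.3333, 13.9167) = 14.0716.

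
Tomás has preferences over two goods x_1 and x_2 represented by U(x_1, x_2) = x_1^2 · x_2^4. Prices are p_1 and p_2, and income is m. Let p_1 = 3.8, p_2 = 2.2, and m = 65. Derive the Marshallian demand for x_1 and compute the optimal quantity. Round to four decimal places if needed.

MU_x_1/MU_x_2 = (2·x_2)/(4·x_1); tangency sets this equal to p_1/p_2.
So 2·p_2·x_2 = 4·p_1·x_1; combined with the budget, a share 1/3 of income goes to x_1.
Demand: x_1*(p_1,p_2,m) = 1/3·m/p_1 and x_2* = 2/3·m/p_2.
At p_1=3.8, p_2=2.2, m=65: x_1* = 1/3·65/3.8 = 5.7018.

x_1* = 5.7018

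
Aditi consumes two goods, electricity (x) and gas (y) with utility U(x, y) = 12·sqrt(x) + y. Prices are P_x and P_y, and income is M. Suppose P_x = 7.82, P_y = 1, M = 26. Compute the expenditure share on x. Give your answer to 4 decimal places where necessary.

share on x = 0.1771

Set MRS = P_x/P_y: 6·x^(−1/2) = P_x/P_y.
Thus x* = (6·P_y/P_x)² — independent of M — with the rest of income spent on y.
Plugging in: x* = (6·1/7.82)² = 0.5887, y* = 21.3964.
Expenditure on x: 7.82·0.5887 = 4.6036; share = 0.1771.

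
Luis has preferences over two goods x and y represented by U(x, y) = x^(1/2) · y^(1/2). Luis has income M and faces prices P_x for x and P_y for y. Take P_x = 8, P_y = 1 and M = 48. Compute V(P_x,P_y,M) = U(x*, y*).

Tangency: MRS = y/x = P_x/P_y.
Rearranging, P_y·y = P_x·x. Substituting into the budget gives P_x·x·(1 + 1) = M.
Demand: x*(P_x,P_y,M) = 0.5·M/P_x and y* = 0.5·M/P_y.
At P_x=8, P_y=1, M=48: x* = 0.5·48/8 = 3, y* = 24.
Utility at the optimum: U(3, 24) = 8.4853.

V = 8.4853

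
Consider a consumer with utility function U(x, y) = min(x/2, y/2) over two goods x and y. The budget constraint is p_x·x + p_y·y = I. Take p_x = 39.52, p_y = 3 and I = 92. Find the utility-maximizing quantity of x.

x* = 2.1637

Leontief preferences: the optimum is at the kink where x/2 = y/2, i.e. y = x.
Budget: p_x·x + p_y·x = I, so (2·p_x + 2·p_y)·x = 2·I.
Demand: x*(p_x,p_y,I) = 2·I/(2·p_x + 2·p_y), y* = 2·I/(2·p_x + 2·p_y).
Here 2·39.52 + 2·3 = 85.04, giving x* = 2.1637.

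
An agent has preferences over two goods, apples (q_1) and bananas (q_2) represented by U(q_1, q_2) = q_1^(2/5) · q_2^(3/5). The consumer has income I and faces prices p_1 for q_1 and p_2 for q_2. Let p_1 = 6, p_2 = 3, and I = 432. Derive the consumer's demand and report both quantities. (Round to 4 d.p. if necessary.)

MU_q_1/MU_q_2 = (0.4·q_2)/(0.6·q_1); tangency sets this equal to p_1/p_2.
So 0.4·p_2·q_2 = 0.6·p_1·q_1; combined with the budget, a share 0.4 of income goes to q_1.
Demand: q_1*(p_1,p_2,I) = 0.4·I/p_1 and q_2* = 0.6·I/p_2.
At p_1=6, p_2=3, I=432: q_1* = 0.4·432/6 = 28.8, q_2* = 86.4.

q_1* = 28.8, q_2* = 86.4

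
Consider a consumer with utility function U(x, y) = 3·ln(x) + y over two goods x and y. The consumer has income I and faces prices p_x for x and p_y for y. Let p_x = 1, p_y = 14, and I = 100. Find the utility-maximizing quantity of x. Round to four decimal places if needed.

MU_x = 3/x, MU_y = 1. Tangency: 3/x = p_x/p_y.
So x*(p_x,p_y) = 3·p_y/p_x, independent of income; and y* = (I − 3·p_y)/p_y.
At the given prices: x* = 3·14/1 = 42.

x* = 42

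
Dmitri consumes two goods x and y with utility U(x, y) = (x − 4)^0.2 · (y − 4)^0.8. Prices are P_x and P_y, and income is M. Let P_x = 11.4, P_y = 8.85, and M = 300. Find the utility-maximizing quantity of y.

y* = 23.7966

This is Cobb-Douglas in (x−4, y−4): tangency gives 0.2·P_y·(y−4) = 0.8·P_x·(x−4).
After buying the subsistence bundle (4, 4), a share 0.2 of the remaining income goes to x: x* = 4 + 0.2·(M − 4P_x − 4P_y)/P_x.
Discretionary income = 300 − 4·11.4 − 4·8.85 = 219; y* = 4 + 0.8·219/8.85 = 23.7966.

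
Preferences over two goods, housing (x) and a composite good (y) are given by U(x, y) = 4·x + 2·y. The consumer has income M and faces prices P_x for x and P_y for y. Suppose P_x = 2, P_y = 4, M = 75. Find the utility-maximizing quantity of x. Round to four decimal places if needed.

x* = 37.5

Linear utility — the consumer picks whichever good has higher MU/price: 4/2 = 2 vs 2/4 = 0.5.
x gives more utility per dollar, so spend all income on x: x* = M/P_x, y* = 0.
Numerically: x* = 37.5, y* = 0.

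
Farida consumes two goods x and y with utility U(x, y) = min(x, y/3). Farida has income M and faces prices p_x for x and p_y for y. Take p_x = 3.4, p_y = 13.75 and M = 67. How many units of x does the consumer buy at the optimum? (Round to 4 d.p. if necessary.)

Leontief preferences: the optimum is at the kink where x/1 = y/3, i.e. y = 3·x.
Budget: p_x·x + p_y·3·x = M, so (p_x + 3·p_y)·x = M.
Demand: x*(p_x,p_y,M) = M/(p_x + 3·p_y), y* = 3·M/(p_x + 3·p_y).
Here 3.4 + 3·13.75 = 44.65, giving x* = 1.5006.

x* = 1.5006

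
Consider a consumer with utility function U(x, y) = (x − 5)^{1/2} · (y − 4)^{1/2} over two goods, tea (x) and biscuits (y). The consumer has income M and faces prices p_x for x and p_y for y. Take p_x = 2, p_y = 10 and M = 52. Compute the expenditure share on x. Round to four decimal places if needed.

Let x' = x−5, y' = y−4. MRS = y'/x' = p_x/p_y.
Substituting into the budget: x* = 5 + 0.5·(M − 5·p_x − 4·p_y)/p_x, and y* = 4 + 0.5·(…)/p_y.
Discretionary income = 52 − 5·2 − 4·10 = 2; x* = 5 + 0.5·2/2 = 5.5; y* = 4 + 0.5·2/10 = 4.1.
Expenditure on x: 2·5.5 = 11; share = 0.2115.

share on x = 0.2115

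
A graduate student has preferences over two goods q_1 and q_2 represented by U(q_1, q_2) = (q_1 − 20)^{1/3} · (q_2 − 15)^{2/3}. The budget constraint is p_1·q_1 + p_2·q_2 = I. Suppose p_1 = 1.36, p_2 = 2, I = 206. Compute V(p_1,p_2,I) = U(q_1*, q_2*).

MRS = (1/2)·(q_2−15)/(q_1−20). Tangency with p_1/p_2 gives q_2−15 = 2·(p_1/p_2)·(q_1−20).
Substituting into the budget: q_1* = 20 + 1/3·(I − 20·p_1 − 15·p_2)/p_1, and q_2* = 15 + 2/3·(…)/p_2.
Discretionary income = 206 − 20·1.36 − 15·2 = 148.8; q_1* = 20 + 1/3·148.8/1.36 = 56.4706; q_2* = 15 + 2/3·148.8/2 = 64.6.
Utility at the optimum: U(56.4706, 64.6) = 44.7681.

V = 44.7681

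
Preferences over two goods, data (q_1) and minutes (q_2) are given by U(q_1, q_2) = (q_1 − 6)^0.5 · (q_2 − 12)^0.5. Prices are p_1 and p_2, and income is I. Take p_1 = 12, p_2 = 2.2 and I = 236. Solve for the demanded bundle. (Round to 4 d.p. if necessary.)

MRS = (q_2−12)/(q_1−6). Tangency with p_1/p_2 gives q_2−12 = (p_1/p_2)·(q_1−6).
Substituting into the budget: q_1* = 6 + 0.5·(I − 6·p_1 − 12·p_2)/p_1, and q_2* = 12 + 0.5·(…)/p_2.
Discretionary income = 236 − 6·12 − 12·2.2 = 137.6; q_1* = 6 + 0.5·137.6/12 = 11.7333; q_2* = 12 + 0.5·137.6/2.2 = 43.2727.

q_1* = 11.7333, q_2* = 43.2727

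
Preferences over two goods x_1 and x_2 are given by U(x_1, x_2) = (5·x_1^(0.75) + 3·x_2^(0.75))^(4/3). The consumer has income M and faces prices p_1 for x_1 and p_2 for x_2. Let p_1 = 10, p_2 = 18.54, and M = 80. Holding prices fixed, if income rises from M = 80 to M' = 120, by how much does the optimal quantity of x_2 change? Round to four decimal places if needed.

Δx_2* = 0.043

Numerically x_2/x_1 = 0.010969, so x_1* = 80/(10 + 18.54·0.010969) = 7.8406 and x_2* = 0.010969·7.8406 = 0.086.
At M' = 120: x_2* = 0.129. Change: 0.129 − 0.086 = 0.043.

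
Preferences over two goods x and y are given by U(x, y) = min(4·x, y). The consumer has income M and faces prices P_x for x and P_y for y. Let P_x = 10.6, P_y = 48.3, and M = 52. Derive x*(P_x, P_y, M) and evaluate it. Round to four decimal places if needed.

Leontief preferences: the optimum is at the kink where x/1 = y/4, i.e. y = 4·x.
Budget: P_x·x + P_y·4·x = M, so (P_x + 4·P_y)·x = M.
Demand: x*(P_x,P_y,M) = M/(P_x + 4·P_y), y* = 4·M/(P_x + 4·P_y).
Here 10.6 + 4·48.3 = 203.8, giving x* = 0.2552.

x* = 0.2552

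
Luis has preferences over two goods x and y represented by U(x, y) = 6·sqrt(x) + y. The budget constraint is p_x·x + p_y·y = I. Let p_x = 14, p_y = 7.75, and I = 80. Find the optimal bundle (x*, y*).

Set MRS = p_x/p_y: 3·x^(−1/2) = p_x/p_y.
Thus x* = (3·p_y/p_x)² — independent of I — with the rest of income spent on y.
Plugging in: x* = (3·7.75/14)² = 2.758, y* = 5.3404.

x* = 2.758, y* = 5.3404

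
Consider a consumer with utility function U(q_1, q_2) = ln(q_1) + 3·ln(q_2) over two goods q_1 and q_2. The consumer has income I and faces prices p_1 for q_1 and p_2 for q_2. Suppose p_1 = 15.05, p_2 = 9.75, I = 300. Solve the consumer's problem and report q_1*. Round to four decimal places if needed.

The MRS is (1/3)·q_2/q_1. Set MRS = p_1/p_2.
So p_2·q_2 = 3·p_1·q_1; combined with the budget, a share 0.25 of income goes to q_1.
Demand: q_1*(p_1,p_2,I) = 0.25·I/p_1 and q_2* = 0.75·I/p_2.
At p_1=15.05, p_2=9.75, I=300: q_1* = 0.25·300/15.05 = 4.9834.

q_1* = 4.9834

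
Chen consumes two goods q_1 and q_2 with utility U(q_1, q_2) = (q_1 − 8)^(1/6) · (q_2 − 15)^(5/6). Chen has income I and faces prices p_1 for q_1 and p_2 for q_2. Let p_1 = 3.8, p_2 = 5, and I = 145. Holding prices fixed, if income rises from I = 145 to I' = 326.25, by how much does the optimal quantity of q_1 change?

MRS = (1/5)·(q_2−15)/(q_1−8). Tangency with p_1/p_2 gives q_2−15 = 5·(p_1/p_2)·(q_1−8).
Substituting into the budget: q_1* = 8 + 1/6·(I − 8·p_1 − 15·p_2)/p_1, and q_2* = 15 + 5/6·(…)/p_2.
Discretionary income = 145 − 8·3.8 − 15·5 = 39.6; q_1* = 8 + 1/6·39.6/3.8 = 9.7368.
At I' = 326.25: q_1* = 17.6864. Change: 17.6864 − 9.7368 = 7.9496.

Δq_1* = 7.9496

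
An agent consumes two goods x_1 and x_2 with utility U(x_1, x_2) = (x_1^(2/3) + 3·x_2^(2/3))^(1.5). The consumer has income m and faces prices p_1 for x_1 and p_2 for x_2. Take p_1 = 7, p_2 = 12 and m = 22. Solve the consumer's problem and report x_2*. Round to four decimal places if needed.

x_2* = 1.6534

Numerically x_2/x_1 = 5.359375, so x_1* = 22/(7 + 12·5.359375) = 0.3085 and x_2* = 5.359375·0.3085 = 1.6534.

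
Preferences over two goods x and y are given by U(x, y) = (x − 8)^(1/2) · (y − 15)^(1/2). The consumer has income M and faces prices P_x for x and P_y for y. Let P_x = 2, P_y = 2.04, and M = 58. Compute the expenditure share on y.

share on y = 0.6259

Discretionary income = 58 − 8·2 − 15·2.04 = 11.4; x* = 8 + 0.5·11.4/2 = 10.85; y* = 15 + 0.5·11.4/2.04 = 17.7941.
Expenditure on y: 2.04·17.7941 = 36.3; share = 0.6259.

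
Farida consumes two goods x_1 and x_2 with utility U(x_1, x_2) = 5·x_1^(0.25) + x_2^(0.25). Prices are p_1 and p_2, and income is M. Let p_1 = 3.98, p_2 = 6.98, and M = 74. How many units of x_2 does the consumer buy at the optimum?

MU_x_1 ∝ 5·x_1^(-0.75), MU_x_2 ∝ x_2^(-0.75), so MRS = 5·(x_2/x_1)^(0.75) = p_1/p_2.
Hence x_2/x_1 = ((1/5)·p_1/p_2)^(1/(0.75)), i.e. raised to the 4/3 power.
With the ratio pinned down, the budget gives x_1* = M/(p_1 + p_2·(x_2/x_1)) and x_2* = (x_2/x_1)·x_1*.
Numerically x_2/x_1 = 0.055302, so x_1* = 74/(3.98 + 6.98·0.055302) = 16.9491 and x_2* = 0.055302·16.9491 = 0.9373.

x_2* = 0.9373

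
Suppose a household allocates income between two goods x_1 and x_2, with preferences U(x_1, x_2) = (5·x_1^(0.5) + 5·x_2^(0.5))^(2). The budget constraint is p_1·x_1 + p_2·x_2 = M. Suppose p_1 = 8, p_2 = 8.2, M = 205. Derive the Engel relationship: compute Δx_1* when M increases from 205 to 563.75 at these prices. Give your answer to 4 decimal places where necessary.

Δx_1* = 22.6987

MRS = MU_x_1/MU_x_2 = (x_2/x_1)^(0.5). Set equal to p_1/p_2.
Hence x_2/x_1 = (p_1/p_2)^(1/(0.5)), i.e. raised to the 2 power.
With the ratio pinned down, the budget gives x_1* = M/(p_1 + p_2·(x_2/x_1)) and x_2* = (x_2/x_1)·x_1*.
Numerically x_2/x_1 = 0.951814, so x_1* = 205/(8 + 8.2·0.951814) = 12.9707.
At M' = 563.75: x_1* = 35.6694. Change: 35.6694 − 12.9707 = 22.6987.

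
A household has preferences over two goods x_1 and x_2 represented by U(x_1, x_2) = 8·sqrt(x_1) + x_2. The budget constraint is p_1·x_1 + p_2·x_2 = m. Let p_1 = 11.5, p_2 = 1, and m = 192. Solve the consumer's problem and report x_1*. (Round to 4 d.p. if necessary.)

Set MRS = p_1/p_2: 4·x_1^(−1/2) = p_1/p_2.
Solve: √x_1 = 4·p_2/p_1, so x_1*(p_1,p_2) = (4·p_2/p_1)², and x_2* = (m − p_1·x_1*)/p_2.
Plugging in: x_1* = (4·1/11.5)² = 0.121.

x_1* = 0.121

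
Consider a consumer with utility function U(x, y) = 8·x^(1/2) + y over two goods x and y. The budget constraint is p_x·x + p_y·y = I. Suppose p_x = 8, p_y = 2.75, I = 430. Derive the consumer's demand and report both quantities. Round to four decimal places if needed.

Set MRS = p_x/p_y: 4·x^(−1/2) = p_x/p_y.
Solve: √x = 4·p_y/p_x, so x*(p_x,p_y) = (4·p_y/p_x)², and y* = (I − p_x·x*)/p_y.
Plugging in: x* = (4·2.75/8)² = 1.8906, y* = 150.8636.

x* = 1.8906, y* = 150.8636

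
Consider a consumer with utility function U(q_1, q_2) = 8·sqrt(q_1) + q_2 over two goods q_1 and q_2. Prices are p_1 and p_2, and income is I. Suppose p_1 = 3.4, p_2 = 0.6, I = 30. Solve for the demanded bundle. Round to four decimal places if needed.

q_1* = 0.4983, q_2* = 47.1765

Thus q_1* = (4·p_2/p_1)² — independent of I — with the rest of income spent on q_2.
Plugging in: q_1* = (4·0.6/3.4)² = 0.4983, q_2* = 47.1765.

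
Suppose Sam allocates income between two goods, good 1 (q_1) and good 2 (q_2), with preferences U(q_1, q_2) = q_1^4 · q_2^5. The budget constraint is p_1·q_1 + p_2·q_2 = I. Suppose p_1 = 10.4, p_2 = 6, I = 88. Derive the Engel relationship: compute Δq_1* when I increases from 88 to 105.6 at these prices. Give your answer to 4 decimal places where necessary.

Δq_1* = 0.7521

MU_q_1/MU_q_2 = (4·q_2)/(5·q_1); tangency sets this equal to p_1/p_2.
So 4·p_2·q_2 = 5·p_1·q_1; combined with the budget, a share 4/9 of income goes to q_1.
Demand: q_1*(p_1,p_2,I) = 4/9·I/p_1 and q_2* = 5/9·I/p_2.
At p_1=10.4, p_2=6, I=88: q_1* = 4/9·88/10.4 = 3.7607.
At I' = 105.6: q_1* = 4.5128. Change: 4.5128 − 3.7607 = 0.7521.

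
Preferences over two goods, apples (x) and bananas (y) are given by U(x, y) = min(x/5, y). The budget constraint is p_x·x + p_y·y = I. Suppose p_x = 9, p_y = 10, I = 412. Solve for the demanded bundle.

x* = 37.4545, y* = 7.4909

With perfect complements, no substitution: consume in ratio x:y = 5:1.
Budget: p_x·x + p_y·(1/5)·x = I, so (5·p_x + p_y)·x = 5·I.
Demand: x*(p_x,p_y,I) = 5·I/(5·p_x + p_y), y* = I/(5·p_x + p_y).
Here 5·9 + 10 = 55, giving x* = 37.4545 and y* = 7.4909.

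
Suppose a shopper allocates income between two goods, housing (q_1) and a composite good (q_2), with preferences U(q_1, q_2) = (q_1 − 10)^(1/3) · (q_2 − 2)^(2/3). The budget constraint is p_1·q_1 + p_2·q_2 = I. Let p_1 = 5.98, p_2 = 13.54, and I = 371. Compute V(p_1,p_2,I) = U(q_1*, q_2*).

V = 14.5799

Let q_1' = q_1−10, q_2' = q_2−2. MRS = (1/2)·q_2'/q_1' = p_1/p_2.
Substituting into the budget: q_1* = 10 + 1/3·(I − 10·p_1 − 2·p_2)/p_1, and q_2* = 2 + 2/3·(…)/p_2.
Discretionary income = 371 − 10·5.98 − 2·13.54 = 284.12; q_1* = 10 + 1/3·284.12/5.98 = 25.8372; q_2* = 2 + 2/3·284.12/13.54 = 15.9892.
Utility at the optimum: U(25.8372, 15.9892) = 14.5799.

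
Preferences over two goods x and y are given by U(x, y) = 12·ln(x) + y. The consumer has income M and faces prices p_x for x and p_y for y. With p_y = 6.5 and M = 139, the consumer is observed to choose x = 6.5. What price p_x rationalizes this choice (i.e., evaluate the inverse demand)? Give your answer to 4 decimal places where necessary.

p_x = 12

Set MRS = p_x/p_y: (12/x)/1 = p_x/p_y.
So x*(p_x,p_y) = 12·p_y/p_x, independent of income; and y* = (M − 12·p_y)/p_y.
Set x* = 6.5 in the demand function and solve for p_x: p_x = 12.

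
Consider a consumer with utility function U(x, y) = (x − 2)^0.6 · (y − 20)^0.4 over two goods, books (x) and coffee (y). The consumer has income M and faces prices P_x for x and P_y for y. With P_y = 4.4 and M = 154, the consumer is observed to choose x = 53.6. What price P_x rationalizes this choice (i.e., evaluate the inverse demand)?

P_x = 0.75

MRS = (3/2)·(y−20)/(x−2). Tangency with P_x/P_y gives y−20 = (2/3)·(P_x/P_y)·(x−2).
Substituting into the budget: x* = 2 + 0.6·(M − 2·P_x − 20·P_y)/P_x, and y* = 20 + 0.4·(…)/P_y.
Set x* = 53.6 in the demand function and solve for P_x: P_x = 0.75.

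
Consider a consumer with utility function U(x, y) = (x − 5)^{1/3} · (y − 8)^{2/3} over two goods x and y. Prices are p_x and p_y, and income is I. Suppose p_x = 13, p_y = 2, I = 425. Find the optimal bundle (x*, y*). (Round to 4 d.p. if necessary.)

x* = 13.8205, y* = 122.6667

Let x' = x−5, y' = y−8. MRS = (1/2)·y'/x' = p_x/p_y.
After buying the subsistence bundle (5, 8), a share 1/3 of the remaining income goes to x: x* = 5 + 1/3·(I − 5p_x − 8p_y)/p_x.
Discretionary income = 425 − 5·13 − 8·2 = 344; x* = 5 + 1/3·344/13 = 13.8205; y* = 8 + 2/3·344/2 = 122.6667.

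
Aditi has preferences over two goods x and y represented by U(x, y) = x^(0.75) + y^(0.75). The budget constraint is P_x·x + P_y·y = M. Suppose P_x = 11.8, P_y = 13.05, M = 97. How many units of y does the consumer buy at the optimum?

y* = 3.1594

From the CES first-order condition, (y/x)^(0.25) = P_x/P_y.
Hence y/x = (P_x/P_y)^(1/(0.25)), i.e. raised to the 4 power.
With the ratio pinned down, the budget gives x* = M/(P_x + P_y·(y/x)) and y* = (y/x)·x*.
Numerically y/x = 0.668476, so x* = 97/(11.8 + 13.05·0.668476) = 4.7263 and y* = 0.668476·4.7263 = 3.1594.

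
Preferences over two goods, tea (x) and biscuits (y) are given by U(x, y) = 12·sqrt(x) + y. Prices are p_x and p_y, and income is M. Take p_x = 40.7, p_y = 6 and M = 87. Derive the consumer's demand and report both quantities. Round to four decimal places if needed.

x* = 0.7824, y* = 9.1929

Thus x* = (6·p_y/p_x)² — independent of M — with the rest of income spent on y.
Plugging in: x* = (6·6/40.7)² = 0.7824, y* = 9.1929.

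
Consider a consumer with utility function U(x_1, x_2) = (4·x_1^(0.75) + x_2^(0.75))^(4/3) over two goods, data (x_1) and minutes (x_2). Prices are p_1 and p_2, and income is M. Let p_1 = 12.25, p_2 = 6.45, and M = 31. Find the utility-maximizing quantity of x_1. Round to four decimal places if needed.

x_1* = 2.4647

Numerically x_2/x_1 = 0.050824, so x_1* = 31/(12.25 + 6.45·0.050824) = 2.4647.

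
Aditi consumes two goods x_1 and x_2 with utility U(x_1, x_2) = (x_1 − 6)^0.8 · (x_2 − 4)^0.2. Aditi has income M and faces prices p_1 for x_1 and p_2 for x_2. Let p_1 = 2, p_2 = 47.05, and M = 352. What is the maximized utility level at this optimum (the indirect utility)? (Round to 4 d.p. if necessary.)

This is Cobb-Douglas in (x_1−6, x_2−4): tangency gives 0.8·p_2·(x_2−4) = 0.2·p_1·(x_1−6).
Substituting into the budget: x_1* = 6 + 0.8·(M − 6·p_1 − 4·p_2)/p_1, and x_2* = 4 + 0.2·(…)/p_2.
Discretionary income = 352 − 6·2 − 4·47.05 = 151.8; x_1* = 6 + 0.8·151.8/2 = 66.72; x_2* = 4 + 0.2·151.8/47.05 = 4.6453.
Utility at the optimum: U(66.72, 4.6453) = 24.4689.

V = 24.4689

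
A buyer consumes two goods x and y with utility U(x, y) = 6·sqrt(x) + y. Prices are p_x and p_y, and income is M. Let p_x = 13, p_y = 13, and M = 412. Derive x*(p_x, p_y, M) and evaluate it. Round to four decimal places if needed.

x* = 9

Utility is quasi-linear in y; the FOC for x is 3/√x = p_x/p_y.
Thus x* = (3·p_y/p_x)² — independent of M — with the rest of income spent on y.
Plugging in: x* = (3·13/13)² = 9.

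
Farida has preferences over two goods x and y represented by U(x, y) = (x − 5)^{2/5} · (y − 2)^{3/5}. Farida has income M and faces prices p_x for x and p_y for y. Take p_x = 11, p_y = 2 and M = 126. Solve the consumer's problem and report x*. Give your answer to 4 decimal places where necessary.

This is Cobb-Douglas in (x−5, y−2): tangency gives 0.4·p_y·(y−2) = 0.6·p_x·(x−5).
After buying the subsistence bundle (5, 2), a share 0.4 of the remaining income goes to x: x* = 5 + 0.4·(M − 5p_x − 2p_y)/p_x.
Discretionary income = 126 − 5·11 − 2·2 = 67; x* = 5 + 0.4·67/11 = 7.4364.

x* = 7.4364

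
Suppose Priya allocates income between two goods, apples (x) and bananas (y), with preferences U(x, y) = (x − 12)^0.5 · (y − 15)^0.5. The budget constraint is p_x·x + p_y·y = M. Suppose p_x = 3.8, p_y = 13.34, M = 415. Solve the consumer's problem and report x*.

x* = 34.2763

This is Cobb-Douglas in (x−12, y−15): tangency gives 0.5·p_y·(y−15) = 0.5·p_x·(x−12).
Substituting into the budget: x* = 12 + 0.5·(M − 12·p_x − 15·p_y)/p_x, and y* = 15 + 0.5·(…)/p_y.
Discretionary income = 415 − 12·3.8 − 15·13.34 = 169.3; x* = 12 + 0.5·169.3/3.8 = 34.2763.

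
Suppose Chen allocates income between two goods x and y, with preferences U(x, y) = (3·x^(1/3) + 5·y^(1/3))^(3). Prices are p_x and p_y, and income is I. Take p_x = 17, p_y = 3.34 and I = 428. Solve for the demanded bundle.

x* = 4.3005, y* = 106.2548

MRS = MU_x/MU_y = (3/5)·(y/x)^(2/3). Set equal to p_x/p_y.
Solve for the ratio: y/x = [(5/3)·p_x/p_y]^(1.5).
With the ratio pinned down, the budget gives x* = I/(p_x + p_y·(y/x)) and y* = (y/x)·x*.
Numerically y/x = 24.707386, so x* = 428/(17 + 3.34·24.707386) = 4.3005 and y* = 24.707386·4.3005 = 106.2548.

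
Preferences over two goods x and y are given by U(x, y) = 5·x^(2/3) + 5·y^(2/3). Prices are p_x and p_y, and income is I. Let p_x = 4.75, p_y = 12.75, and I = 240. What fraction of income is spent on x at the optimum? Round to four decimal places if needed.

MRS = MU_x/MU_y = (y/x)^(1/3). Set equal to p_x/p_y.
Hence y/x = (p_x/p_y)^(1/(1/3)), i.e. raised to the 3 power.
Substitute y = (y/x)·x into the budget: x* = I/(p_x + p_y·(y/x)).
Numerically y/x = 0.051707, so x* = 240/(4.75 + 12.75·0.051707) = 44.3683 and y* = 0.051707·44.3683 = 2.2942.
Expenditure on x: 4.75·44.3683 = 210.7495; share = 0.8781.

share on x = 0.8781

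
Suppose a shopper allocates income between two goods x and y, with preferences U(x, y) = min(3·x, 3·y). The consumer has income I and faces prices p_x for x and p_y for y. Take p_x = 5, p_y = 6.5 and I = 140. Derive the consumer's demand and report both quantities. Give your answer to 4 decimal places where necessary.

With perfect complements, no substitution: consume in ratio x:y = 3:3.
Budget: p_x·x + p_y·x = I, so (3·p_x + 3·p_y)·x = 3·I.
Demand: x*(p_x,p_y,I) = 3·I/(3·p_x + 3·p_y), y* = 3·I/(3·p_x + 3·p_y).
Here 3·5 + 3·6.5 = 34.5, giving x* = 12.1739 and y* = 12.1739.

x* = 12.1739, y* = 12.1739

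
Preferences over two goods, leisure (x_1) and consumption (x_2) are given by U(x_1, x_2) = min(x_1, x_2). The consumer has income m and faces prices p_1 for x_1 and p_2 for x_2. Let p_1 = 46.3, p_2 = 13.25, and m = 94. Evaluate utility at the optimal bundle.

V = 1.5785

Leontief preferences: the optimum is at the kink where x_1/1 = x_2/1, i.e. x_2 = x_1.
Budget: p_1·x_1 + p_2·x_1 = m, so (p_1 + p_2)·x_1 = m.
Demand: x_1*(p_1,p_2,m) = m/(p_1 + p_2), x_2* = m/(p_1 + p_2).
Here 46.3 + 13.25 = 59.55, giving x_1* = 1.5785 and x_2* = 1.5785.
Utility at the optimum: U(1.5785, 1.5785) = 1.5785.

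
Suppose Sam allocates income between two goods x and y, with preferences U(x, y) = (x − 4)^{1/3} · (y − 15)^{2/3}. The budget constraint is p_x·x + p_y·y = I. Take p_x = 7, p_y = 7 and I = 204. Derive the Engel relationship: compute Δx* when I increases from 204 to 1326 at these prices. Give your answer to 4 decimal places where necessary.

Δx* = 53.4286

Let x' = x−4, y' = y−15. MRS = (1/2)·y'/x' = p_x/p_y.
Substituting into the budget: x* = 4 + 1/3·(I − 4·p_x − 15·p_y)/p_x, and y* = 15 + 2/3·(…)/p_y.
Discretionary income = 204 − 4·7 − 15·7 = 71; x* = 4 + 1/3·71/7 = 7.381.
At I' = 1326: x* = 60.8095. Change: 60.8095 − 7.381 = 53.4286.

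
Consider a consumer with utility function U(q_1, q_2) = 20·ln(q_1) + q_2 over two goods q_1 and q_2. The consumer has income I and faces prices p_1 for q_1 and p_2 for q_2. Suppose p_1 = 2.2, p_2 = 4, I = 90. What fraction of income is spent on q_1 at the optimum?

At the given prices: q_1* = 20·4/2.2 = 36.3636, and q_2* = 2.5.
Expenditure on q_1: 2.2·36.3636 = 80; share = 0.8889.

share on q_1 = 0.8889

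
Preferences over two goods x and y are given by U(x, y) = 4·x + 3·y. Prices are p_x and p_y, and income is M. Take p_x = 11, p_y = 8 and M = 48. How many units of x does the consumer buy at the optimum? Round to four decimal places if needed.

y gives more utility per dollar, so spend all income on y: y* = M/p_y, x* = 0.
Numerically: x* = 0, y* = 6.

x* = 0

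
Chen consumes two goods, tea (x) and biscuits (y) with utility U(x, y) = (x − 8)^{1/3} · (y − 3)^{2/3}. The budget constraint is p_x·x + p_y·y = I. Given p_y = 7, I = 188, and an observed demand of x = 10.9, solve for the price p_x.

MRS = (1/2)·(y−3)/(x−8). Tangency with p_x/p_y gives y−3 = 2·(p_x/p_y)·(x−8).
After buying the subsistence bundle (8, 3), a share 1/3 of the remaining income goes to x: x* = 8 + 1/3·(I − 8p_x − 3p_y)/p_x.
Set x* = 10.9 in the demand function and solve for p_x: p_x = 10.

p_x = 10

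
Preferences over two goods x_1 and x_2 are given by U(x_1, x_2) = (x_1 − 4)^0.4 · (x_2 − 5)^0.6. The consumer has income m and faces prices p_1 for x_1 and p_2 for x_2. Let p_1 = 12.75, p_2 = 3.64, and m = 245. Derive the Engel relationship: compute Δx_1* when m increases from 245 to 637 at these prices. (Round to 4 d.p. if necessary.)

MRS = (2/3)·(x_2−5)/(x_1−4). Tangency with p_1/p_2 gives x_2−5 = (3/2)·(p_1/p_2)·(x_1−4).
Substituting into the budget: x_1* = 4 + 0.4·(m − 4·p_1 − 5·p_2)/p_1, and x_2* = 5 + 0.6·(…)/p_2.
Discretionary income = 245 − 4·12.75 − 5·3.64 = 175.8; x_1* = 4 + 0.4·175.8/12.75 = 9.5153.
At m' = 637: x_1* = 21.8133. Change: 21.8133 − 9.5153 = 12.298.

Δx_1* = 12.298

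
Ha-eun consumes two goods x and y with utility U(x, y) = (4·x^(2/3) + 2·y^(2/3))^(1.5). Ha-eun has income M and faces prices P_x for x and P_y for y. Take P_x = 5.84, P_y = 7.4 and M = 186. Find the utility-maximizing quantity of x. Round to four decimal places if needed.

x* = 29.5489

From the CES first-order condition, 2·(y/x)^(1/3) = P_x/P_y.
Hence y/x = ((1/2)·P_x/P_y)^(1/(1/3)), i.e. raised to the 3 power.
Substitute y = (y/x)·x into the budget: x* = M/(P_x + P_y·(y/x)).
Numerically y/x = 0.06144, so x* = 186/(5.84 + 7.4·0.06144) = 29.5489.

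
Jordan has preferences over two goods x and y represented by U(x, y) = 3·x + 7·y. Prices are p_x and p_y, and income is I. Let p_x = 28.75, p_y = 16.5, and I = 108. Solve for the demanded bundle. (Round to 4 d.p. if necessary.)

Linear utility — the consumer picks whichever good has higher MU/price: 3/28.75 = 0.1043 vs 7/16.5 = 0.4242.
y gives more utility per dollar, so spend all income on y: y* = I/p_y, x* = 0.
Numerically: x* = 0, y* = 6.5455.

x* = 0, y* = 6.5455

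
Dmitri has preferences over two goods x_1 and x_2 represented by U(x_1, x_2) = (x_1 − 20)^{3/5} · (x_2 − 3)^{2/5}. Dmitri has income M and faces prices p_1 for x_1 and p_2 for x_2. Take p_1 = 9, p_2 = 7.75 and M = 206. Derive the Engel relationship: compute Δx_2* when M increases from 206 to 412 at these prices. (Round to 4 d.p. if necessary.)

MRS = (3/2)·(x_2−3)/(x_1−20). Tangency with p_1/p_2 gives x_2−3 = (2/3)·(p_1/p_2)·(x_1−20).
Substituting into the budget: x_1* = 20 + 0.6·(M − 20·p_1 − 3·p_2)/p_1, and x_2* = 3 + 0.4·(…)/p_2.
Discretionary income = 206 − 20·9 − 3·7.75 = 2.75; x_2* = 3 + 0.4·2.75/7.75 = 3.1419.
At M' = 412: x_2* = 13.7742. Change: 13.7742 − 3.1419 = 10.6323.

Δx_2* = 10.6323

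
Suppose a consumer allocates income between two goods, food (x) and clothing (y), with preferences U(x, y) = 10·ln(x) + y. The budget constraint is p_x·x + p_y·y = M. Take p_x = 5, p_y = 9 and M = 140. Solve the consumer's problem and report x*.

So x*(p_x,p_y) = 10·p_y/p_x, independent of income; and y* = (M − 10·p_y)/p_y.
At the given prices: x* = 10·9/5 = 18.

x* = 18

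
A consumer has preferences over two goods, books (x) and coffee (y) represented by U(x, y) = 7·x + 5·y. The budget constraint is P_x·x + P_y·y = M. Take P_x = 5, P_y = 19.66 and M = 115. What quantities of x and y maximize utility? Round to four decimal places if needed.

Perfect substitutes: compare marginal utility per dollar. 7/P_x vs 5/P_y → 1.4 vs 0.2543.
x gives more utility per dollar, so spend all income on x: x* = M/P_x, y* = 0.
Numerically: x* = 23, y* = 0.

x* = 23, y* = 0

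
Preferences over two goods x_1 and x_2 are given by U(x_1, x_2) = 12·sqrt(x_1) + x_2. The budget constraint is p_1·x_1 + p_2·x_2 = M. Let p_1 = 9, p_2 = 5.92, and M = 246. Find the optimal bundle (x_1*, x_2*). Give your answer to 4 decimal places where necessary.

x_1* = 15.5762, x_2* = 17.8741

Utility is quasi-linear in x_2; the FOC for x_1 is 6/√x_1 = p_1/p_2.
Solve: √x_1 = 6·p_2/p_1, so x_1*(p_1,p_2) = (6·p_2/p_1)², and x_2* = (M − p_1·x_1*)/p_2.
Plugging in: x_1* = (6·5.92/9)² = 15.5762, x_2* = 17.8741.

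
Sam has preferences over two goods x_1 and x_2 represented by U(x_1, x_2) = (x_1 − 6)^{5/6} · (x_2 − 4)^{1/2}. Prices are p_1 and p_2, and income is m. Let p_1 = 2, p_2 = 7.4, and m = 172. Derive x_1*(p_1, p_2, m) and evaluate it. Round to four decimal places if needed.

x_1* = 46.75

This is Cobb-Douglas in (x_1−6, x_2−4): tangency gives 5/6·p_2·(x_2−4) = 0.5·p_1·(x_1−6).
After buying the subsistence bundle (6, 4), a share 0.625 of the remaining income goes to x_1: x_1* = 6 + 0.625·(m − 6p_1 − 4p_2)/p_1.
Discretionary income = 172 − 6·2 − 4·7.4 = 130.4; x_1* = 6 + 0.625·130.4/2 = 46.75.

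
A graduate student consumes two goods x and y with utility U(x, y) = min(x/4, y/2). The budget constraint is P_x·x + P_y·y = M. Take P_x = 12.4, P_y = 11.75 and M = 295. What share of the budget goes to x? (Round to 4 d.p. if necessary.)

share on x = 0.6785

Leontief preferences: the optimum is at the kink where x/4 = y/2, i.e. y = (1/2)·x.
Budget: P_x·x + P_y·(1/2)·x = M, so (4·P_x + 2·P_y)·x = 4·M.
Demand: x*(P_x,P_y,M) = 4·M/(4·P_x + 2·P_y), y* = 2·M/(4·P_x + 2·P_y).
Here 4·12.4 + 2·11.75 = 73.1, giving x* = 16.1423 and y* = 8.0711.
Expenditure on x: 12.4·16.1423 = 200.1642; share = 0.6785.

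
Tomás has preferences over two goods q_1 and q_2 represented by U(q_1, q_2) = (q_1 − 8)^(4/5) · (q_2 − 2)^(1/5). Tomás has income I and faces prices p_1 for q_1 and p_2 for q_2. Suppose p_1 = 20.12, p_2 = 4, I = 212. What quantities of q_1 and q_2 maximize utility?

After buying the subsistence bundle (8, 2), a share 0.8 of the remaining income goes to q_1: q_1* = 8 + 0.8·(I − 8p_1 − 2p_2)/p_1.
Discretionary income = 212 − 8·20.12 − 2·4 = 43.04; q_1* = 8 + 0.8·43.04/20.12 = 9.7113; q_2* = 2 + 0.2·43.04/4 = 4.152.

q_1* = 9.7113, q_2* = 4.152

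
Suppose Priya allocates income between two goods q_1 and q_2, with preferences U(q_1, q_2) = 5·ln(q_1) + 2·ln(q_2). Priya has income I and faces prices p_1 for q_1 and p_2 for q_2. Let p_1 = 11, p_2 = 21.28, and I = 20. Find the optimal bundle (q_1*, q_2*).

Tangency: MRS = (5/2)·q_2/q_1 = p_1/p_2.
So 5·p_2·q_2 = 2·p_1·q_1; combined with the budget, a share 5/7 of income goes to q_1.
Demand: q_1*(p_1,p_2,I) = 5/7·I/p_1 and q_2* = 2/7·I/p_2.
At p_1=11, p_2=21.28, I=20: q_1* = 5/7·20/11 = 1.2987, q_2* = 0.2685.

q_1* = 1.2987, q_2* = 0.2685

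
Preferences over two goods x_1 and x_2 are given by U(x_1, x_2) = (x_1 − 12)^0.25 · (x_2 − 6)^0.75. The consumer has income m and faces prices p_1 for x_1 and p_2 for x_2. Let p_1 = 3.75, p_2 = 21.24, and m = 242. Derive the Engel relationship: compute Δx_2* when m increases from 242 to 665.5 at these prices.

Let x_1' = x_1−12, x_2' = x_2−6. MRS = (1/3)·x_2'/x_1' = p_1/p_2.
After buying the subsistence bundle (12, 6), a share 0.25 of the remaining income goes to x_1: x_1* = 12 + 0.25·(m − 12p_1 − 6p_2)/p_1.
Discretionary income = 242 − 12·3.75 − 6·21.24 = 69.56; x_2* = 6 + 0.75·69.56/21.24 = 8.4562.
At m' = 665.5: x_2* = 23.4103. Change: 23.4103 − 8.4562 = 14.9541.

Δx_2* = 14.9541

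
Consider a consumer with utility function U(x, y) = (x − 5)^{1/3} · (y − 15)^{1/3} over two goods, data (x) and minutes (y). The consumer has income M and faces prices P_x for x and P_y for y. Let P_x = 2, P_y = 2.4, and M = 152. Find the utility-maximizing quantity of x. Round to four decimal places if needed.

x* = 31.5

MRS = (y−15)/(x−5). Tangency with P_x/P_y gives y−15 = (P_x/P_y)·(x−5).
After buying the subsistence bundle (5, 15), a share 0.5 of the remaining income goes to x: x* = 5 + 0.5·(M − 5P_x − 15P_y)/P_x.
Discretionary income = 152 − 5·2 − 15·2.4 = 106; x* = 5 + 0.5·106/2 = 31.5.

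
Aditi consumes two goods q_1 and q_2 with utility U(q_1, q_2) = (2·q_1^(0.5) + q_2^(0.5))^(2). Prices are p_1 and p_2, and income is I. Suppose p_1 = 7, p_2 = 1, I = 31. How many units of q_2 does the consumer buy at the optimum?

From the CES first-order condition, 2·(q_2/q_1)^(0.5) = p_1/p_2.
Solve for the ratio: q_2/q_1 = [(1/2)·p_1/p_2]^(2).
Substitute q_2 = (q_2/q_1)·q_1 into the budget: q_1* = I/(p_1 + p_2·(q_2/q_1)).
Numerically q_2/q_1 = 12.25, so q_1* = 31/(7 + 1·12.25) = 1.6104 and q_2* = 12.25·1.6104 = 19.7273.

q_2* = 19.7273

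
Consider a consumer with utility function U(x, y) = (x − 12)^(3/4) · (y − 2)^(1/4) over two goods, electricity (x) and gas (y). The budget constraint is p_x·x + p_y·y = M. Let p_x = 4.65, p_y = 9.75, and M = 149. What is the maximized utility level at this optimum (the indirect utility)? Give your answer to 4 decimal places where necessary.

Let x' = x−12, y' = y−2. MRS = 3·y'/x' = p_x/p_y.
Substituting into the budget: x* = 12 + 0.75·(M − 12·p_x − 2·p_y)/p_x, and y* = 2 + 0.25·(…)/p_y.
Discretionary income = 149 − 12·4.65 − 2·9.75 = 73.7; x* = 12 + 0.75·73.7/4.65 = 23.8871; y* = 2 + 0.25·73.7/9.75 = 3.8897.
Utility at the optimum: U(23.8871, 3.8897) = 7.506.

V = 7.506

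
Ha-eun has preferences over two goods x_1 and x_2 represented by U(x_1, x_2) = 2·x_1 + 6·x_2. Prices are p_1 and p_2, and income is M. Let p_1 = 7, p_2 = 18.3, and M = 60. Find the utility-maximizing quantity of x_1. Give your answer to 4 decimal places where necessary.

Perfect substitutes: compare marginal utility per dollar. 2/p_1 vs 6/p_2 → 0.2857 vs 0.3279.
x_2 gives more utility per dollar, so spend all income on x_2: x_2* = M/p_2, x_1* = 0.
Numerically: x_1* = 0, x_2* = 3.2787.

x_1* = 0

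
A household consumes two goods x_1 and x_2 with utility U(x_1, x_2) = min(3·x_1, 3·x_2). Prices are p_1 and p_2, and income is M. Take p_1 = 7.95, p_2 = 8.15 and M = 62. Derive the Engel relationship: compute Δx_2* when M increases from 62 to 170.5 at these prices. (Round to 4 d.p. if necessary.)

Δx_2* = 6.7391

Demand: x_1*(p_1,p_2,M) = 3·M/(3·p_1 + 3·p_2), x_2* = 3·M/(3·p_1 + 3·p_2).
Here 3·7.95 + 3·8.15 = 48.3, giving x_2* = 3.8509.
At M' = 170.5: x_2* = 10.5901. Change: 10.5901 − 3.8509 = 6.7391.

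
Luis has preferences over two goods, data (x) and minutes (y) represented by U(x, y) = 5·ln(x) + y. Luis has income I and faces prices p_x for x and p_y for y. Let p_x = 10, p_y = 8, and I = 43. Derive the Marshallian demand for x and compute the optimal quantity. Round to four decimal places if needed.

MU_x = 5/x, MU_y = 1. Tangency: 5/x = p_x/p_y.
So x*(p_x,p_y) = 5·p_y/p_x, independent of income; and y* = (I − 5·p_y)/p_y.
At the given prices: x* = 5·8/10 = 4.

x* = 4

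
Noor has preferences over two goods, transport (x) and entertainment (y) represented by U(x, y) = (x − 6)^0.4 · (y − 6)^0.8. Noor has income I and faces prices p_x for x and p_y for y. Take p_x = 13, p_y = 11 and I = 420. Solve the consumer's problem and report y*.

This is Cobb-Douglas in (x−6, y−6): tangency gives 0.4·p_y·(y−6) = 0.8·p_x·(x−6).
Substituting into the budget: x* = 6 + 1/3·(I − 6·p_x − 6·p_y)/p_x, and y* = 6 + 2/3·(…)/p_y.
Discretionary income = 420 − 6·13 − 6·11 = 276; y* = 6 + 2/3·276/11 = 22.7273.

y* = 22.7273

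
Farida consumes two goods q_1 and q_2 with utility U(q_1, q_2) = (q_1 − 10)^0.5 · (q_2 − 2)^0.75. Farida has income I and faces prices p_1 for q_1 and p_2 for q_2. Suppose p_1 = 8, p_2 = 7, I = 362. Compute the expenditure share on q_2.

This is Cobb-Douglas in (q_1−10, q_2−2): tangency gives 0.5·p_2·(q_2−2) = 0.75·p_1·(q_1−10).
After buying the subsistence bundle (10, 2), a share 0.4 of the remaining income goes to q_1: q_1* = 10 + 0.4·(I − 10p_1 − 2p_2)/p_1.
Discretionary income = 362 − 10·8 − 2·7 = 268; q_1* = 10 + 0.4·268/8 = 23.4; q_2* = 2 + 0.6·268/7 = 24.9714.
Expenditure on q_2: 7·24.9714 = 174.8; share = 0.4829.

share on q_2 = 0.4829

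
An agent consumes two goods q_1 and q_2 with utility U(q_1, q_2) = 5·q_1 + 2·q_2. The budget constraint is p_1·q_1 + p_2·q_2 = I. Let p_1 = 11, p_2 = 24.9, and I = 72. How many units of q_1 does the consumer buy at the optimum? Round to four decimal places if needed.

q_1* = 6.5455

Linear utility — the consumer picks whichever good has higher MU/price: 5/11 = 0.4545 vs 2/24.9 = 0.0803.
q_1 gives more utility per dollar, so spend all income on q_1: q_1* = I/p_1, q_2* = 0.
Numerically: q_1* = 6.5455, q_2* = 0.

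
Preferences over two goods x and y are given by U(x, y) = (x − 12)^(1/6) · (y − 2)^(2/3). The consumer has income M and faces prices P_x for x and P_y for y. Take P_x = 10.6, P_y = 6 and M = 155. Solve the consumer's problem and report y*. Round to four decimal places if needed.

y* = 4.1067

Substituting into the budget: x* = 12 + 0.2·(M − 12·P_x − 2·P_y)/P_x, and y* = 2 + 0.8·(…)/P_y.
Discretionary income = 155 − 12·10.6 − 2·6 = 15.8; y* = 2 + 0.8·15.8/6 = 4.1067.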